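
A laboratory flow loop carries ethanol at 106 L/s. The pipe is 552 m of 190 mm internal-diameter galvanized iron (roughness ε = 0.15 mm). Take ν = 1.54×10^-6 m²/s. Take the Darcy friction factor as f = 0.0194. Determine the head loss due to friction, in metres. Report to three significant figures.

V = 4Q/(πD²) = 4·0.106/(π·0.190²) = 3.739 m/s
h_f = f(L/D)V²/(2g) = 0.01940·(552/0.190)·3.739²/(2·9.81) = 40.15 m

h_f ≈ 40.2 m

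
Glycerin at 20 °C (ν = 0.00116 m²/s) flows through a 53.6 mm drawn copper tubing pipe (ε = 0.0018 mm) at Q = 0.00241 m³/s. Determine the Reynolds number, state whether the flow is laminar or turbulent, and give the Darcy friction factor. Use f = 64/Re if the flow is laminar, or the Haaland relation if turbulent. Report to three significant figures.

Re ≈ 49.4; laminar; f = 64/Re ≈ 1.30

V = 4Q/(πD²) = 1.068 m/s
Re = VD/ν = 1.068·0.0536/0.00116 = 49.4
Re < 2300 → laminar → f = 64/Re = 1.297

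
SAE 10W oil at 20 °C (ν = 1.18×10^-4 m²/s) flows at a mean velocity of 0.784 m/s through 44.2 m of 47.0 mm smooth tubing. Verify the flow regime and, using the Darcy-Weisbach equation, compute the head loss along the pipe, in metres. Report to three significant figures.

Re = VD/ν = 0.784·0.04700/1.18×10^-4 = 312 → laminar (Re < 2300)
f = 64/Re = 0.2050
h_f = f(L/D)V²/(2g) = 0.2050·(44.2/0.04700)·0.784²/(2·9.81) = 6.038 m

h_f ≈ 6.04 m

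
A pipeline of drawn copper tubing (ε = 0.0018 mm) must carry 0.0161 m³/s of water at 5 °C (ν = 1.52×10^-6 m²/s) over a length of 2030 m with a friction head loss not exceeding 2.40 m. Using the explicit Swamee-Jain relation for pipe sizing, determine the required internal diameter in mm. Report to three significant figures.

Swamee-Jain (Type III): D = 0.66·[ε^1.25·(LQ²/(gh_f))^4.75 + ν·Q^9.4·(L/(gh_f))^5.2]^0.04
LQ²/(gh_f) = 0.02235; L/(gh_f) = 86.22
Term 1 = ε^1.25·(…)^4.75 = 9.51×10^-16; Term 2 = ν·Q^9.4·(…)^5.2 = 2.46×10^-13
D = 0.66·(9.51×10^-16 + 2.46×10^-13)^0.04 = 0.2067 m = 207 mm
Check: V = 0.480 m/s, Re = 6.53×10^4, f = 0.01961, h_f = 2.26 m ≈ 2.40 m ✓

D ≈ 207 mm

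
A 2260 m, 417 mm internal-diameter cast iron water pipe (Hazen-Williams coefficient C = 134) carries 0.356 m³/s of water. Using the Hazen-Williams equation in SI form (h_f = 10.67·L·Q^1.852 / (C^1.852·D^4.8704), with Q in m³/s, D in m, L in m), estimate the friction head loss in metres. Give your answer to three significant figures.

h_f = 10.67·2260·0.356^1.852 / (134^1.852·0.417^4.8704) = 28.99 m

h_f ≈ 29.0 m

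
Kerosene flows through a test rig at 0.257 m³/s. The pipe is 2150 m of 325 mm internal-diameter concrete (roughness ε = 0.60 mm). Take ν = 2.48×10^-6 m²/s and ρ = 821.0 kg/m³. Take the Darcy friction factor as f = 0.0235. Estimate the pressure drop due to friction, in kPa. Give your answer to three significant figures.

V = 4Q/(πD²) = 4·0.257/(π·0.325²) = 3.098 m/s
h_f = f(L/D)V²/(2g) = 0.02350·(2150/0.325)·3.098²/(2·9.81) = 76.05 m
Δp = ρg·h_f = 821.0·9.81·76.05 = 612.5 kPa

Δp ≈ 612 kPa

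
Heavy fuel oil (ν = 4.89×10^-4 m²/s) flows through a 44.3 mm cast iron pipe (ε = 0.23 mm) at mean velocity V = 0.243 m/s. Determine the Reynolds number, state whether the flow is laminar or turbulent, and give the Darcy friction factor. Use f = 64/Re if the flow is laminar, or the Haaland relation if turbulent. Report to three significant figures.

Re ≈ 22.0; laminar; f = 64/Re ≈ 2.91

Re = VD/ν = 0.2430·0.0443/4.89×10^-4 = 22.0
Re < 2300 → laminar → f = 64/Re = 2.907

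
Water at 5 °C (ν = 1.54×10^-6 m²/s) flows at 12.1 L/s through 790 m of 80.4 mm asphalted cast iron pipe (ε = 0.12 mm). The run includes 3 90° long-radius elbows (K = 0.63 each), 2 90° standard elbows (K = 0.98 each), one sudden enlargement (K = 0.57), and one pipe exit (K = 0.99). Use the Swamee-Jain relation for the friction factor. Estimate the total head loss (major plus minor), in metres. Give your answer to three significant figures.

H_L ≈ 68.6 m

V = 4Q/(πD²) = 2.383 m/s; V²/2g = 0.2895 m
Re = 1.24×10^5, ε/D = 0.00149 → f = 0.02356 (Swamee-Jain)
Major: h_f = f(L/D)·V²/2g = 0.02356·9826·0.2895 = 67.01 m
Minor: ΣK = 5.41; h_m = ΣK·V²/2g = 1.566 m
Total H_L = 67.01 + 1.566 = 68.58 m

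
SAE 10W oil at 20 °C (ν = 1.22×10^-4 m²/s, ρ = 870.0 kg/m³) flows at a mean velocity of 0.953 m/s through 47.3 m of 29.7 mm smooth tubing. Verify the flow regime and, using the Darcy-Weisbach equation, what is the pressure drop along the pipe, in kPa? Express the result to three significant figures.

Re = VD/ν = 0.953·0.02970/1.22×10^-4 = 232 → laminar (Re < 2300)
f = 64/Re = 0.2759
h_f = f(L/D)V²/(2g) = 0.2759·(47.3/0.02970)·0.953²/(2·9.81) = 20.34 m
Δp = ρg·h_f = 870.0·9.81·20.34 = 173.6 kPa

Δp ≈ 174 kPa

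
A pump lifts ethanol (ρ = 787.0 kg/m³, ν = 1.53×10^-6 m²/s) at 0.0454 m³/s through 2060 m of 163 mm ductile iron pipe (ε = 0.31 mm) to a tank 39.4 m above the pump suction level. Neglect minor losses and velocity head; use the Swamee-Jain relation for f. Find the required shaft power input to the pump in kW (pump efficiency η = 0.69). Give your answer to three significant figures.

P_shaft ≈ 57.3 kW

V = 4Q/(πD²) = 2.176 m/s; Re = 2.32×10^5; ε/D = 0.00190; f = 0.02408
h_f = f(L/D)V²/2g = 73.41 m
Total head H = z + h_f = 39.4 + 73.41 = 112.8 m
P_hyd = ρgQH = 787.0·9.81·0.0454·112.8 = 39.54 kW
P_shaft = P_hyd/η = 39.54/0.69 = 57.30 kW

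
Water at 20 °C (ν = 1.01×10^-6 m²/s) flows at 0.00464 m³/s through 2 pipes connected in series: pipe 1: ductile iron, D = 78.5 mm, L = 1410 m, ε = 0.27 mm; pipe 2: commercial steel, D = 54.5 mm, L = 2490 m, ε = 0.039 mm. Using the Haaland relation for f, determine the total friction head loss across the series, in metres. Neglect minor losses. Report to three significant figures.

H ≈ 216 m

Pipe 1: V = 0.9587 m/s, Re = 7.45×10^4, ε/D = 0.00344, f = 0.02868, h_1 = f(L/D)V²/2g = 24.13 m
Pipe 2: V = 1.989 m/s, Re = 1.07×10^5, ε/D = 7.16×10^-4, f = 0.02077, h_2 = f(L/D)V²/2g = 191.4 m
Series → Q common, losses add: H = Σh = 215.5 m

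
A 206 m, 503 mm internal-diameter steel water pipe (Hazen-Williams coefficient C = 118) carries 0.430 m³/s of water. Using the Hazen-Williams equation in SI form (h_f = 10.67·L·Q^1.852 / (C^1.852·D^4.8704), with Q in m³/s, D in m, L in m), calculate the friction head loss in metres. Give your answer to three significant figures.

h_f = 10.67·206·0.430^1.852 / (118^1.852·0.503^4.8704) = 1.904 m

h_f ≈ 1.90 m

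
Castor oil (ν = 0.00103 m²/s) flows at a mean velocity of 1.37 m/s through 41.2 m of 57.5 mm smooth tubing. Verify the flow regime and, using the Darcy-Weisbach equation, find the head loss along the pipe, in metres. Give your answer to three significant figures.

Re = VD/ν = 1.37·0.05750/0.00103 = 76.5 → laminar (Re < 2300)
f = 64/Re = 0.8368
h_f = f(L/D)V²/(2g) = 0.8368·(41.2/0.05750)·1.37²/(2·9.81) = 57.36 m

h_f ≈ 57.4 m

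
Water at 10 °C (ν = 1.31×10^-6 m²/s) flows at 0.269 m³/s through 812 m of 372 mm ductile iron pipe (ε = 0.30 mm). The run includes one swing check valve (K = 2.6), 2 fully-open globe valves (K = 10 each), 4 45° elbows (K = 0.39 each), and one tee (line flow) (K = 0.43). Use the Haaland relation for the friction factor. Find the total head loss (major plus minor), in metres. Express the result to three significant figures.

H_L ≈ 20.7 m

V = 4Q/(πD²) = 2.475 m/s; V²/2g = 0.3122 m
Re = 7.03×10^5, ε/D = 8.06×10^-4 → f = 0.01912 (Haaland)
Major: h_f = f(L/D)·V²/2g = 0.01912·2183·0.3122 = 13.03 m
Minor: ΣK = 24.6; h_m = ΣK·V²/2g = 7.677 m
Total H_L = 13.03 + 7.677 = 20.71 m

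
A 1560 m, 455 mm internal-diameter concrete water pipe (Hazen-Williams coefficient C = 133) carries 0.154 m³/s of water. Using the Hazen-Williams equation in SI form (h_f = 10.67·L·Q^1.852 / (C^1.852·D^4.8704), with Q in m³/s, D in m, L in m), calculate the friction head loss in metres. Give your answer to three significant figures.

h_f = 10.67·1560·0.154^1.852 / (133^1.852·0.455^4.8704) = 2.811 m

h_f ≈ 2.81 m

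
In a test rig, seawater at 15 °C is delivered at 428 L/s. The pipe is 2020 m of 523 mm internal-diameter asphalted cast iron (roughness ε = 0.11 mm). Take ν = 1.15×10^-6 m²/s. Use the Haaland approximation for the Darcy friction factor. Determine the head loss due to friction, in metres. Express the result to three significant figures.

V = 4Q/(πD²) = 4·0.428/(π·0.523²) = 1.992 m/s
Re = VD/ν = 1.992·0.523/1.15×10^-6 = 9.06×10^5 → turbulent
ε/D = 0.11/523 = 2.10×10^-4
Haaland: f = 0.01479
h_f = f(L/D)V²/(2g) = 0.01479·(2020/0.523)·1.992²/(2·9.81) = 11.55 m

h_f ≈ 11.6 m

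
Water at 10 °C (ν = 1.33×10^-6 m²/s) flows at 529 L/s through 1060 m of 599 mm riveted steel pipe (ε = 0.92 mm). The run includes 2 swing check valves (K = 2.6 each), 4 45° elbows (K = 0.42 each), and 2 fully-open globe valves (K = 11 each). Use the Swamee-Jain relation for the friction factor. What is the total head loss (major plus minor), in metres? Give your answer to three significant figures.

V = 4Q/(πD²) = 1.877 m/s; V²/2g = 0.1796 m
Re = 8.45×10^5, ε/D = 0.00154 → f = 0.02221 (Swamee-Jain)
Major: h_f = f(L/D)·V²/2g = 0.02221·1770·0.1796 = 7.060 m
Minor: ΣK = 28.9; h_m = ΣK·V²/2g = 5.187 m
Total H_L = 7.060 + 5.187 = 12.25 m

H_L ≈ 12.2 m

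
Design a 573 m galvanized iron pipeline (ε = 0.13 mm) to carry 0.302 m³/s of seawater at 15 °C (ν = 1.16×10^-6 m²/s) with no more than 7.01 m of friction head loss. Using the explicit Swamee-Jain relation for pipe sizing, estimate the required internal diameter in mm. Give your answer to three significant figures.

D ≈ 404 mm

Swamee-Jain (Type III): D = 0.66·[ε^1.25·(LQ²/(gh_f))^4.75 + ν·Q^9.4·(L/(gh_f))^5.2]^0.04
LQ²/(gh_f) = 0.7599; L/(gh_f) = 8.332
Term 1 = ε^1.25·(…)^4.75 = 3.77×10^-6; Term 2 = ν·Q^9.4·(…)^5.2 = 9.22×10^-7
D = 0.66·(3.77×10^-6 + 9.22×10^-7)^0.04 = 0.4040 m = 404 mm
Check: V = 2.36 m/s, Re = 8.20×10^5, f = 0.01609, h_f = 6.45 m ≈ 7.01 m ✓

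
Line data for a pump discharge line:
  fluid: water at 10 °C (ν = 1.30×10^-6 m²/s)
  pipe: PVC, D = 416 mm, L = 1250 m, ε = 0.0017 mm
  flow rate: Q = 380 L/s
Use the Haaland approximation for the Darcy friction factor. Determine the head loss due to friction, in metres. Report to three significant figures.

V = 4Q/(πD²) = 4·0.380/(π·0.416²) = 2.796 m/s
Re = VD/ν = 2.796·0.416/1.30×10^-6 = 8.95×10^5 → turbulent
ε/D = 0.0017/416 = 4.09×10^-6
Haaland: f = 0.01187
h_f = f(L/D)V²/(2g) = 0.01187·(1250/0.416)·2.796²/(2·9.81) = 14.21 m

h_f ≈ 14.2 m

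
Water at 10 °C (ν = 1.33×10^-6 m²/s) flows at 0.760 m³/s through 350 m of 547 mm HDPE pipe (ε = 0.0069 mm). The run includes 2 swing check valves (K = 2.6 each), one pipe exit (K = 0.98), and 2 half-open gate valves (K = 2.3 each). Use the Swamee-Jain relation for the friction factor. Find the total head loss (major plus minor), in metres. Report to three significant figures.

H_L ≈ 9.65 m

V = 4Q/(πD²) = 3.234 m/s; V²/2g = 0.5331 m
Re = 1.33×10^6, ε/D = 1.26×10^-5 → f = 0.01143 (Swamee-Jain)
Major: h_f = f(L/D)·V²/2g = 0.01143·639.9·0.5331 = 3.900 m
Minor: ΣK = 10.8; h_m = ΣK·V²/2g = 5.747 m
Total H_L = 3.900 + 5.747 = 9.647 m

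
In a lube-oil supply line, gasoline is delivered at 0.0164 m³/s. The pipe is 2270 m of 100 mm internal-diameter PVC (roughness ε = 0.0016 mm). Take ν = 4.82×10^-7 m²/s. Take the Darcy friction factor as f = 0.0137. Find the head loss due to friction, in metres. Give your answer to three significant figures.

V = 4Q/(πD²) = 4·0.0164/(π·0.100²) = 2.088 m/s
h_f = f(L/D)V²/(2g) = 0.01370·(2270/0.100)·2.088²/(2·9.81) = 69.11 m

h_f ≈ 69.1 m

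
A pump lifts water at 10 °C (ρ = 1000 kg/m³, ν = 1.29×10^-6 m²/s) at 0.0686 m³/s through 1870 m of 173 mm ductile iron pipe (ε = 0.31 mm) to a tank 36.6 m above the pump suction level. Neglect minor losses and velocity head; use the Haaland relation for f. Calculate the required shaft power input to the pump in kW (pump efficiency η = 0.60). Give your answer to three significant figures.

V = 4Q/(πD²) = 2.918 m/s; Re = 3.91×10^5; ε/D = 0.00179; f = 0.02324
h_f = f(L/D)V²/2g = 109.0 m
Total head H = z + h_f = 36.6 + 109.0 = 145.6 m
P_hyd = ρgQH = 1000·9.81·0.0686·145.6 = 98.01 kW
P_shaft = P_hyd/η = 98.01/0.60 = 163.4 kW

P_shaft ≈ 163 kW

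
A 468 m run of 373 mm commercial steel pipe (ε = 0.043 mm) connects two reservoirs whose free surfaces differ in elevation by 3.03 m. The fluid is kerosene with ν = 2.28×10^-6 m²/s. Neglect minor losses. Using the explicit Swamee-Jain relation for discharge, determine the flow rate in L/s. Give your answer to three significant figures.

Q ≈ 190 L/s

Swamee-Jain (Type II): Q = -0.965·√(gD⁵h_f/L)·ln[ε/(3.7D) + √(3.17ν²L/(gD³h_f))]
√(gD⁵h_f/L) = √(9.81·0.373⁵·3.03/468) = 0.02141
ε/(3.7D) = 3.12×10^-5; √(3.17ν²L/(gD³h_f)) = 7.07×10^-5
Q = -0.965·0.02141·ln(1.019×10^-4) = 0.1899 m³/s
Check: V = 1.74 m/s, Re = 2.84×10^5, f = 0.01569, h_f = 3.03 m ≈ 3.03 m ✓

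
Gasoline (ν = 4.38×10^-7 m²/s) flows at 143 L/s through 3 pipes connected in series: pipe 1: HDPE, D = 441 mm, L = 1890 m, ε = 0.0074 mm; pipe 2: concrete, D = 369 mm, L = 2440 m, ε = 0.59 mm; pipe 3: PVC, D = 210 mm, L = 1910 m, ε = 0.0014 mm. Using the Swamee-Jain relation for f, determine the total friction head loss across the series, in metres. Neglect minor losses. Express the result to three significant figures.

Pipe 1: V = 0.9362 m/s, Re = 9.43×10^5, ε/D = 1.68×10^-5, f = 0.01211, h_1 = f(L/D)V²/2g = 2.319 m
Pipe 2: V = 1.337 m/s, Re = 1.13×10^6, ε/D = 0.00160, f = 0.02235, h_2 = f(L/D)V²/2g = 13.47 m
Pipe 3: V = 4.129 m/s, Re = 1.98×10^6, ε/D = 6.67×10^-6, f = 0.01063, h_3 = f(L/D)V²/2g = 84.02 m
Series → Q common, losses add: H = Σh = 99.81 m

H ≈ 99.8 m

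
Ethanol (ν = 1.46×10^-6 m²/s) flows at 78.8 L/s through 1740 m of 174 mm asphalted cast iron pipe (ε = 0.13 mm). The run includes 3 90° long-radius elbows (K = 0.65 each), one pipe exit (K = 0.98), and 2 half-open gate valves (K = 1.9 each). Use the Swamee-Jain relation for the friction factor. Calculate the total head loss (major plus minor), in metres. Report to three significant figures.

H_L ≈ 112 m

V = 4Q/(πD²) = 3.314 m/s; V²/2g = 0.5597 m
Re = 3.95×10^5, ε/D = 7.47×10^-4 → f = 0.01935 (Swamee-Jain)
Major: h_f = f(L/D)·V²/2g = 0.01935·10000·0.5597 = 108.3 m
Minor: ΣK = 6.73; h_m = ΣK·V²/2g = 3.767 m
Total H_L = 108.3 + 3.767 = 112.1 m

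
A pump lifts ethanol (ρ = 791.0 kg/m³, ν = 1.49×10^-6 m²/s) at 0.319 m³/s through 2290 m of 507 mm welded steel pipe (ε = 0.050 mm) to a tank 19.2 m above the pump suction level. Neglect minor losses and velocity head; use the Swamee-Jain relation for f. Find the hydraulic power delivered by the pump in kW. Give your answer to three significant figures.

P_hyd ≈ 67.9 kW

V = 4Q/(πD²) = 1.580 m/s; Re = 5.38×10^5; ε/D = 9.86×10^-5; f = 0.01433
h_f = f(L/D)V²/2g = 8.238 m
Total head H = z + h_f = 19.2 + 8.238 = 27.44 m
P_hyd = ρgQH = 791.0·9.81·0.319·27.44 = 67.92 kW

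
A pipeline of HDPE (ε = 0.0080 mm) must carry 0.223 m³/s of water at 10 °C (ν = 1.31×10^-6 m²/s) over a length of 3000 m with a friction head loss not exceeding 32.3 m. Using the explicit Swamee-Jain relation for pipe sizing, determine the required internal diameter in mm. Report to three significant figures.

Swamee-Jain (Type III): D = 0.66·[ε^1.25·(LQ²/(gh_f))^4.75 + ν·Q^9.4·(L/(gh_f))^5.2]^0.04
LQ²/(gh_f) = 0.4708; L/(gh_f) = 9.468
Term 1 = ε^1.25·(…)^4.75 = 1.19×10^-8; Term 2 = ν·Q^9.4·(…)^5.2 = 1.17×10^-7
D = 0.66·(1.19×10^-8 + 1.17×10^-7)^0.04 = 0.3499 m = 350 mm
Check: V = 2.32 m/s, Re = 6.19×10^5, f = 0.01301, h_f = 30.6 m ≈ 32.3 m ✓

D ≈ 350 mm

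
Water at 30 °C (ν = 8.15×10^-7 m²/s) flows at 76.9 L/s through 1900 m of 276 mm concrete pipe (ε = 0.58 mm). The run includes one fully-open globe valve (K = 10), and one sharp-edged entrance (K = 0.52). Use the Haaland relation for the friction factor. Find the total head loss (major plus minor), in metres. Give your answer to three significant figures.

V = 4Q/(πD²) = 1.285 m/s; V²/2g = 0.08420 m
Re = 4.35×10^5, ε/D = 0.00210 → f = 0.02414 (Haaland)
Major: h_f = f(L/D)·V²/2g = 0.02414·6884·0.08420 = 13.99 m
Minor: ΣK = 10.5; h_m = ΣK·V²/2g = 0.8858 m
Total H_L = 13.99 + 0.8858 = 14.88 m

H_L ≈ 14.9 m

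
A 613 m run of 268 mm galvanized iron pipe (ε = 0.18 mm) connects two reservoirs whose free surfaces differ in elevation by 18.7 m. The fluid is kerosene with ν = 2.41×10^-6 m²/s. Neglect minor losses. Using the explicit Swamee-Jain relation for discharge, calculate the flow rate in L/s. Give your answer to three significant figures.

Q ≈ 164 L/s

Swamee-Jain (Type II): Q = -0.965·√(gD⁵h_f/L)·ln[ε/(3.7D) + √(3.17ν²L/(gD³h_f))]
√(gD⁵h_f/L) = √(9.81·0.268⁵·18.7/613) = 0.02034
ε/(3.7D) = 1.82×10^-4; √(3.17ν²L/(gD³h_f)) = 5.65×10^-5
Q = -0.965·0.02034·ln(2.381×10^-4) = 0.1638 m³/s
Check: V = 2.90 m/s, Re = 3.23×10^5, f = 0.01917, h_f = 18.8 m ≈ 18.7 m ✓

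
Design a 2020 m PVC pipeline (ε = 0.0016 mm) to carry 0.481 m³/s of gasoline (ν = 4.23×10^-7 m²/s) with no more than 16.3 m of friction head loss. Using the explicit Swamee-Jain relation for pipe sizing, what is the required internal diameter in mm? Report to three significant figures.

Swamee-Jain (Type III): D = 0.66·[ε^1.25·(LQ²/(gh_f))^4.75 + ν·Q^9.4·(L/(gh_f))^5.2]^0.04
LQ²/(gh_f) = 2.923; L/(gh_f) = 12.63
Term 1 = ε^1.25·(…)^4.75 = 9.28×10^-6; Term 2 = ν·Q^9.4·(…)^5.2 = 2.32×10^-4
D = 0.66·(9.28×10^-6 + 2.32×10^-4)^0.04 = 0.4730 m = 473 mm
Check: V = 2.74 m/s, Re = 3.06×10^6, f = 0.009868, h_f = 16.1 m ≈ 16.3 m ✓

D ≈ 473 mm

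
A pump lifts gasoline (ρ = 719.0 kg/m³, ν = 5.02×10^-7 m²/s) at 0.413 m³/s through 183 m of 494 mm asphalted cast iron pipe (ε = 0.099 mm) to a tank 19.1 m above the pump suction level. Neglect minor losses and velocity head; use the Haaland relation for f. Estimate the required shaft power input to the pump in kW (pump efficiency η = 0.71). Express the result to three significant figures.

P_shaft ≈ 83.5 kW

V = 4Q/(πD²) = 2.155 m/s; Re = 2.12×10^6; ε/D = 2.00×10^-4; f = 0.01418
h_f = f(L/D)V²/2g = 1.243 m
Total head H = z + h_f = 19.1 + 1.243 = 20.34 m
P_hyd = ρgQH = 719.0·9.81·0.413·20.34 = 59.26 kW
P_shaft = P_hyd/η = 59.26/0.71 = 83.47 kW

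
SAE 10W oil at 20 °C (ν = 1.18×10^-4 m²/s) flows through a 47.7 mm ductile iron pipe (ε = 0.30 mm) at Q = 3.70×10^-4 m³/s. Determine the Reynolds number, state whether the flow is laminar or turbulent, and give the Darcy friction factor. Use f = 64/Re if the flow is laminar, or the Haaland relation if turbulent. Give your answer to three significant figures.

V = 4Q/(πD²) = 0.2070 m/s
Re = VD/ν = 0.2070·0.0477/1.18×10^-4 = 83.7
Re < 2300 → laminar → f = 64/Re = 0.7647

Re ≈ 83.7; laminar; f = 64/Re ≈ 0.765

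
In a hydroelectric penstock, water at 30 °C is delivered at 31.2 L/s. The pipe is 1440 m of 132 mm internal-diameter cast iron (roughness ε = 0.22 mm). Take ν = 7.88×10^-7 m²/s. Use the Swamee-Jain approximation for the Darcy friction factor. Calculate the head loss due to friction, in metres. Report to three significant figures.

V = 4Q/(πD²) = 4·0.0312/(π·0.132²) = 2.280 m/s
Re = VD/ν = 2.280·0.132/7.88×10^-7 = 3.82×10^5 → turbulent
ε/D = 0.22/132 = 0.00167
Swamee-Jain: f = 0.02300
h_f = f(L/D)V²/(2g) = 0.02300·(1440/0.132)·2.280²/(2·9.81) = 66.47 m

h_f ≈ 66.5 m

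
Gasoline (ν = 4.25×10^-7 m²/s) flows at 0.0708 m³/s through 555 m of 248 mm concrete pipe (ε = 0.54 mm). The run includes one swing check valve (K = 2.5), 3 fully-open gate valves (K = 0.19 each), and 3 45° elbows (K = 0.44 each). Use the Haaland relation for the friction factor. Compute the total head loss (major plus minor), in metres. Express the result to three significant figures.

H_L ≈ 6.41 m

V = 4Q/(πD²) = 1.466 m/s; V²/2g = 0.1095 m
Re = 8.55×10^5, ε/D = 0.00218 → f = 0.02419 (Haaland)
Major: h_f = f(L/D)·V²/2g = 0.02419·2238·0.1095 = 5.926 m
Minor: ΣK = 4.39; h_m = ΣK·V²/2g = 0.4807 m
Total H_L = 5.926 + 0.4807 = 6.407 m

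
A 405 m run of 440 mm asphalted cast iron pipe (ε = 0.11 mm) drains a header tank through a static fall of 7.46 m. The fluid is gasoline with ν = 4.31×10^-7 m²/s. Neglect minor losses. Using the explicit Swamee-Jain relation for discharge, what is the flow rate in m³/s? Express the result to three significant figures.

Swamee-Jain (Type II): Q = -0.965·√(gD⁵h_f/L)·ln[ε/(3.7D) + √(3.17ν²L/(gD³h_f))]
√(gD⁵h_f/L) = √(9.81·0.440⁵·7.46/405) = 0.05459
ε/(3.7D) = 6.76×10^-5; √(3.17ν²L/(gD³h_f)) = 6.19×10^-6
Q = -0.965·0.05459·ln(7.375×10^-5) = 0.5012 m³/s
Check: V = 3.30 m/s, Re = 3.37×10^6, f = 0.01470, h_f = 7.50 m ≈ 7.46 m ✓

Q ≈ 0.501 m³/s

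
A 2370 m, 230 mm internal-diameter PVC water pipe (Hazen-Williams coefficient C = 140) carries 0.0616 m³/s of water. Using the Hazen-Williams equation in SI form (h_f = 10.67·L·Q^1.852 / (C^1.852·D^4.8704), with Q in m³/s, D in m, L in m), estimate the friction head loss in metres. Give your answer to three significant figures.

h_f = 10.67·2370·0.0616^1.852 / (140^1.852·0.230^4.8704) = 19.73 m

h_f ≈ 19.7 m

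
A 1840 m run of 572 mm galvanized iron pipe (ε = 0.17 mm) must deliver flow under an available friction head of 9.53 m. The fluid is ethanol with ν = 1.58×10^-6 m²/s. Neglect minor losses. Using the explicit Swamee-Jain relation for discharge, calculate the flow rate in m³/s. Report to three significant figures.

Swamee-Jain (Type II): Q = -0.965·√(gD⁵h_f/L)·ln[ε/(3.7D) + √(3.17ν²L/(gD³h_f))]
√(gD⁵h_f/L) = √(9.81·0.572⁵·9.53/1840) = 0.05578
ε/(3.7D) = 8.03×10^-5; √(3.17ν²L/(gD³h_f)) = 2.88×10^-5
Q = -0.965·0.05578·ln(1.092×10^-4) = 0.4910 m³/s
Check: V = 1.91 m/s, Re = 6.92×10^5, f = 0.01602, h_f = 9.59 m ≈ 9.53 m ✓

Q ≈ 0.491 m³/s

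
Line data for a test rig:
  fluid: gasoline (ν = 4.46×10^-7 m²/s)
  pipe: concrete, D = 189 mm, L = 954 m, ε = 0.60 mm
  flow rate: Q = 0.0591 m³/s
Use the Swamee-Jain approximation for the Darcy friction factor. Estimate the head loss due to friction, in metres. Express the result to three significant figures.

V = 4Q/(πD²) = 4·0.0591/(π·0.189²) = 2.107 m/s
Re = VD/ν = 2.107·0.189/4.46×10^-7 = 8.93×10^5 → turbulent
ε/D = 0.60/189 = 0.00317
Swamee-Jain: f = 0.02681
h_f = f(L/D)V²/(2g) = 0.02681·(954/0.189)·2.107²/(2·9.81) = 30.60 m

h_f ≈ 30.6 m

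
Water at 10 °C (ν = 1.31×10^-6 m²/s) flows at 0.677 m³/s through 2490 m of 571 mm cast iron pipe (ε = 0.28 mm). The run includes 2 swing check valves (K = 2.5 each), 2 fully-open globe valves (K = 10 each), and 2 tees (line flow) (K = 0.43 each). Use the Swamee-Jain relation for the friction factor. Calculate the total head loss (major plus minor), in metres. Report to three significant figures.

V = 4Q/(πD²) = 2.644 m/s; V²/2g = 0.3562 m
Re = 1.15×10^6, ε/D = 4.90×10^-4 → f = 0.01717 (Swamee-Jain)
Major: h_f = f(L/D)·V²/2g = 0.01717·4361·0.3562 = 26.67 m
Minor: ΣK = 25.9; h_m = ΣK·V²/2g = 9.213 m
Total H_L = 26.67 + 9.213 = 35.88 m

H_L ≈ 35.9 m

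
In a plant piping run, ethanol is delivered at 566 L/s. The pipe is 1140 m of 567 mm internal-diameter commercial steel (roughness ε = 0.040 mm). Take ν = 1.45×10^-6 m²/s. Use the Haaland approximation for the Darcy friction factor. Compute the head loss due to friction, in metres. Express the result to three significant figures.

V = 4Q/(πD²) = 4·0.566/(π·0.567²) = 2.242 m/s
Re = VD/ν = 2.242·0.567/1.45×10^-6 = 8.77×10^5 → turbulent
ε/D = 0.040/567 = 7.05×10^-5
Haaland: f = 0.01304
h_f = f(L/D)V²/(2g) = 0.01304·(1140/0.567)·2.242²/(2·9.81) = 6.714 m

h_f ≈ 6.71 m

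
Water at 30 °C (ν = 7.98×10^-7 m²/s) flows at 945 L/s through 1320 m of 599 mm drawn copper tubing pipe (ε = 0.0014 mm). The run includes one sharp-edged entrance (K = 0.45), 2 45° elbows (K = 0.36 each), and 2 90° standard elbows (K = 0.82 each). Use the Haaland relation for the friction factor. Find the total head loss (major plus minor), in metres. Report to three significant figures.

V = 4Q/(πD²) = 3.353 m/s; V²/2g = 0.5732 m
Re = 2.52×10^6, ε/D = 2.34×10^-6 → f = 0.01005 (Haaland)
Major: h_f = f(L/D)·V²/2g = 0.01005·2204·0.5732 = 12.69 m
Minor: ΣK = 2.81; h_m = ΣK·V²/2g = 1.611 m
Total H_L = 12.69 + 1.611 = 14.30 m

H_L ≈ 14.3 m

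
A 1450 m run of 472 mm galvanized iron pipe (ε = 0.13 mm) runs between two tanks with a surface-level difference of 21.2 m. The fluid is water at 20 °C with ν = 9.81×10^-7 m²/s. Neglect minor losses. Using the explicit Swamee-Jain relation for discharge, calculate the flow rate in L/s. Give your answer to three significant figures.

Q ≈ 522 L/s

Swamee-Jain (Type II): Q = -0.965·√(gD⁵h_f/L)·ln[ε/(3.7D) + √(3.17ν²L/(gD³h_f))]
√(gD⁵h_f/L) = √(9.81·0.472⁵·21.2/1450) = 0.05797
ε/(3.7D) = 7.44×10^-5; √(3.17ν²L/(gD³h_f)) = 1.42×10^-5
Q = -0.965·0.05797·ln(8.866×10^-5) = 0.5219 m³/s
Check: V = 2.98 m/s, Re = 1.44×10^6, f = 0.01531, h_f = 21.3 m ≈ 21.2 m ✓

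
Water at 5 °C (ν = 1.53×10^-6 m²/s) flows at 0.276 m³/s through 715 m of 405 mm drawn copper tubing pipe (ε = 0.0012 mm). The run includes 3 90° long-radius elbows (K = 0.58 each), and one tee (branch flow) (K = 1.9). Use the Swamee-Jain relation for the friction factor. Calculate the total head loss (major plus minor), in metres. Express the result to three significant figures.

V = 4Q/(πD²) = 2.142 m/s; V²/2g = 0.2339 m
Re = 5.67×10^5, ε/D = 2.96×10^-6 → f = 0.01285 (Swamee-Jain)
Major: h_f = f(L/D)·V²/2g = 0.01285·1765·0.2339 = 5.308 m
Minor: ΣK = 3.64; h_m = ΣK·V²/2g = 0.8516 m
Total H_L = 5.308 + 0.8516 = 6.160 m

H_L ≈ 6.16 m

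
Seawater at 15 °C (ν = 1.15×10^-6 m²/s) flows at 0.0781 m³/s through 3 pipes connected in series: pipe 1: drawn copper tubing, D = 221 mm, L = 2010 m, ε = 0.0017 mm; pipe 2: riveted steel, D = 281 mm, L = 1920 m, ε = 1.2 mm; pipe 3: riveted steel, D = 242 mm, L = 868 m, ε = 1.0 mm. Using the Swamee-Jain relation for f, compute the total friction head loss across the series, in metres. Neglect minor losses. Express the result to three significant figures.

Pipe 1: V = 2.036 m/s, Re = 3.91×10^5, ε/D = 7.69×10^-6, f = 0.01379, h_1 = f(L/D)V²/2g = 26.50 m
Pipe 2: V = 1.259 m/s, Re = 3.08×10^5, ε/D = 0.00427, f = 0.02945, h_2 = f(L/D)V²/2g = 16.27 m
Pipe 3: V = 1.698 m/s, Re = 3.57×10^5, ε/D = 0.00413, f = 0.02912, h_3 = f(L/D)V²/2g = 15.35 m
Series → Q common, losses add: H = Σh = 58.11 m

H ≈ 58.1 m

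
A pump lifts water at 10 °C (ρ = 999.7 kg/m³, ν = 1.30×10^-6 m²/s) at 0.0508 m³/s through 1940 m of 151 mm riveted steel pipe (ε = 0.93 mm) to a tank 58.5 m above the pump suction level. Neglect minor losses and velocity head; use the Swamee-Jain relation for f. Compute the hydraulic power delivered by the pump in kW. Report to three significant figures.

P_hyd ≈ 115 kW

V = 4Q/(πD²) = 2.837 m/s; Re = 3.29×10^5; ε/D = 0.00616; f = 0.03275
h_f = f(L/D)V²/2g = 172.6 m
Total head H = z + h_f = 58.5 + 172.6 = 231.1 m
P_hyd = ρgQH = 999.7·9.81·0.0508·231.1 = 115.1 kW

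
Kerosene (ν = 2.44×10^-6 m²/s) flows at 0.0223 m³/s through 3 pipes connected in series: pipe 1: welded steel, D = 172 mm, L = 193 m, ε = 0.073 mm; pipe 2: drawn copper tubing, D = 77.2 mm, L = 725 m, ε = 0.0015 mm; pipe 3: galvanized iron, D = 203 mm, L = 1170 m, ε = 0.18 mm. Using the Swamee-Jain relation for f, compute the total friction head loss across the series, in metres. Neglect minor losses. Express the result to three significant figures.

Pipe 1: V = 0.9597 m/s, Re = 6.77×10^4, ε/D = 4.24×10^-4, f = 0.02127, h_1 = f(L/D)V²/2g = 1.120 m
Pipe 2: V = 4.764 m/s, Re = 1.51×10^5, ε/D = 1.94×10^-5, f = 0.01658, h_2 = f(L/D)V²/2g = 180.1 m
Pipe 3: V = 0.6890 m/s, Re = 5.73×10^4, ε/D = 8.87×10^-4, f = 0.02340, h_3 = f(L/D)V²/2g = 3.264 m
Series → Q common, losses add: H = Σh = 184.5 m

H ≈ 184 m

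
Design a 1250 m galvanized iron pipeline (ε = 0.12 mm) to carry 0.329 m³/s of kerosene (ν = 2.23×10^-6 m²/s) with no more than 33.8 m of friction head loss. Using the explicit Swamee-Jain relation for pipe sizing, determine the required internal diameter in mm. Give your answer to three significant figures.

D ≈ 359 mm

Swamee-Jain (Type III): D = 0.66·[ε^1.25·(LQ²/(gh_f))^4.75 + ν·Q^9.4·(L/(gh_f))^5.2]^0.04
LQ²/(gh_f) = 0.4081; L/(gh_f) = 3.770
Term 1 = ε^1.25·(…)^4.75 = 1.78×10^-7; Term 2 = ν·Q^9.4·(…)^5.2 = 6.41×10^-8
D = 0.66·(1.78×10^-7 + 6.41×10^-8)^0.04 = 0.3588 m = 359 mm
Check: V = 3.25 m/s, Re = 5.23×10^5, f = 0.01659, h_f = 31.2 m ≈ 33.8 m ✓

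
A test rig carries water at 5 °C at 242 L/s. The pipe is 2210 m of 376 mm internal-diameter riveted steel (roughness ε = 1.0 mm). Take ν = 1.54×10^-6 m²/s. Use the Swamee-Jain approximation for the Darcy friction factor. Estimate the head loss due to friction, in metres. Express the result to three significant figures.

h_f ≈ 36.6 m

V = 4Q/(πD²) = 4·0.242/(π·0.376²) = 2.179 m/s
Re = VD/ν = 2.179·0.376/1.54×10^-6 = 5.32×10^5 → turbulent
ε/D = 1.0/376 = 0.00266
Swamee-Jain: f = 0.02569
h_f = f(L/D)V²/(2g) = 0.02569·(2210/0.376)·2.179²/(2·9.81) = 36.55 m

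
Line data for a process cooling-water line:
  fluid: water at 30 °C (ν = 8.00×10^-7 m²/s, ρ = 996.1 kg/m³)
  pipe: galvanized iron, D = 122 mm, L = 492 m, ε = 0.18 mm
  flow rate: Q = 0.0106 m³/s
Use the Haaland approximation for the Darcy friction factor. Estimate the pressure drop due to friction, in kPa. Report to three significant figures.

Δp ≈ 38.0 kPa

V = 4Q/(πD²) = 4·0.0106/(π·0.122²) = 0.9068 m/s
Re = VD/ν = 0.9068·0.122/8.00×10^-7 = 1.38×10^5 → turbulent
ε/D = 0.18/122 = 0.00148
Haaland: f = 0.02303
h_f = f(L/D)V²/(2g) = 0.02303·(492/0.122)·0.9068²/(2·9.81) = 3.893 m
Δp = ρg·h_f = 996.1·9.81·3.893 = 38.04 kPa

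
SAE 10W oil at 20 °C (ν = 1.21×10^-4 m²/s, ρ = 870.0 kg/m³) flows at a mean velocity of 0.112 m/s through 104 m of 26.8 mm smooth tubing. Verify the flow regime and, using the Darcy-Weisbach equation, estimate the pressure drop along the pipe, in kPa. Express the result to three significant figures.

Δp ≈ 54.6 kPa

Re = VD/ν = 0.112·0.02680/1.21×10^-4 = 24.8 → laminar (Re < 2300)
f = 64/Re = 2.580
h_f = f(L/D)V²/(2g) = 2.580·(104/0.02680)·0.112²/(2·9.81) = 6.401 m
Δp = ρg·h_f = 870.0·9.81·6.401 = 54.63 kPa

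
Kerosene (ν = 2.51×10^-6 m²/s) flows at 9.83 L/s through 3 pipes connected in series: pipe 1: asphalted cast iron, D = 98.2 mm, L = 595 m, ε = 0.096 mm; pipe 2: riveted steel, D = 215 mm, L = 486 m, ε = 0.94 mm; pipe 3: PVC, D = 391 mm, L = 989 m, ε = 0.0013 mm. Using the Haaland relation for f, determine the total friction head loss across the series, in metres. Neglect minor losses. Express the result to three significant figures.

Pipe 1: V = 1.298 m/s, Re = 5.08×10^4, ε/D = 9.78×10^-4, f = 0.02362, h_1 = f(L/D)V²/2g = 12.29 m
Pipe 2: V = 0.2708 m/s, Re = 2.32×10^4, ε/D = 0.00437, f = 0.03285, h_2 = f(L/D)V²/2g = 0.2775 m
Pipe 3: V = 0.08187 m/s, Re = 1.28×10^4, ε/D = 3.32×10^-6, f = 0.02892, h_3 = f(L/D)V²/2g = 0.02499 m
Series → Q common, losses add: H = Σh = 12.59 m

H ≈ 12.6 m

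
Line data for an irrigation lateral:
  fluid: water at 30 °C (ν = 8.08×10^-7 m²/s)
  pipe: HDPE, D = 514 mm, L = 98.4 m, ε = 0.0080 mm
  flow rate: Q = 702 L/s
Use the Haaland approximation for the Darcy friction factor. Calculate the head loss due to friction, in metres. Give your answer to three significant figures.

h_f ≈ 1.20 m

V = 4Q/(πD²) = 4·0.702/(π·0.514²) = 3.383 m/s
Re = VD/ν = 3.383·0.514/8.08×10^-7 = 2.15×10^6 → turbulent
ε/D = 0.0080/514 = 1.56×10^-5
Haaland: f = 0.01071
h_f = f(L/D)V²/(2g) = 0.01071·(98.4/0.514)·3.383²/(2·9.81) = 1.196 m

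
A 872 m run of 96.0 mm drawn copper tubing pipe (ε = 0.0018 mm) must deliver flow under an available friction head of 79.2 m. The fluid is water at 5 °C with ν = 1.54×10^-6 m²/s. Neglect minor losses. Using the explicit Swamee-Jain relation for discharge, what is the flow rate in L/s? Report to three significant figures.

Q ≈ 23.9 L/s

Swamee-Jain (Type II): Q = -0.965·√(gD⁵h_f/L)·ln[ε/(3.7D) + √(3.17ν²L/(gD³h_f))]
√(gD⁵h_f/L) = √(9.81·0.0960⁵·79.2/872) = 0.002695
ε/(3.7D) = 5.07×10^-6; √(3.17ν²L/(gD³h_f)) = 9.77×10^-5
Q = -0.965·0.002695·ln(1.027×10^-4) = 0.02389 m³/s
Check: V = 3.30 m/s, Re = 2.06×10^5, f = 0.01562, h_f = 78.8 m ≈ 79.2 m ✓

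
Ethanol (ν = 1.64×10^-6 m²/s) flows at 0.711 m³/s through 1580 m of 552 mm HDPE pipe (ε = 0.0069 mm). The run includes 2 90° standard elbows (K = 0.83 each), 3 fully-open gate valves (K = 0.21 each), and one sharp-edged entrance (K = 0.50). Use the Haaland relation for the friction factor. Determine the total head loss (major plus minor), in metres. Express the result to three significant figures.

V = 4Q/(πD²) = 2.971 m/s; V²/2g = 0.4499 m
Re = 1.00×10^6, ε/D = 1.25×10^-5 → f = 0.01182 (Haaland)
Major: h_f = f(L/D)·V²/2g = 0.01182·2862·0.4499 = 15.21 m
Minor: ΣK = 2.79; h_m = ΣK·V²/2g = 1.255 m
Total H_L = 15.21 + 1.255 = 16.47 m

H_L ≈ 16.5 m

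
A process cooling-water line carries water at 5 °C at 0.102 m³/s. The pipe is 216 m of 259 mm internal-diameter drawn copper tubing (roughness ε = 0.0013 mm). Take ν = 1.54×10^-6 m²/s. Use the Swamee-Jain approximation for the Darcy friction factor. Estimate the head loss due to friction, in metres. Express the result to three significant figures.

V = 4Q/(πD²) = 4·0.102/(π·0.259²) = 1.936 m/s
Re = VD/ν = 1.936·0.259/1.54×10^-6 = 3.26×10^5 → turbulent
ε/D = 0.0013/259 = 5.02×10^-6
Swamee-Jain: f = 0.01422
h_f = f(L/D)V²/(2g) = 0.01422·(216/0.259)·1.936²/(2·9.81) = 2.265 m

h_f ≈ 2.27 m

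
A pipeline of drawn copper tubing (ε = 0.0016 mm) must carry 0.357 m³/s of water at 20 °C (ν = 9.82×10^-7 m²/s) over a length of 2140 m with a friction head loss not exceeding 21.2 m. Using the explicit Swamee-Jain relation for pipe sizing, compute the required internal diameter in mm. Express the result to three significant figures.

D ≈ 419 mm

Swamee-Jain (Type III): D = 0.66·[ε^1.25·(LQ²/(gh_f))^4.75 + ν·Q^9.4·(L/(gh_f))^5.2]^0.04
LQ²/(gh_f) = 1.311; L/(gh_f) = 10.29
Term 1 = ε^1.25·(…)^4.75 = 2.06×10^-7; Term 2 = ν·Q^9.4·(…)^5.2 = 1.13×10^-5
D = 0.66·(2.06×10^-7 + 1.13×10^-5)^0.04 = 0.4187 m = 419 mm
Check: V = 2.59 m/s, Re = 1.11×10^6, f = 0.01152, h_f = 20.2 m ≈ 21.2 m ✓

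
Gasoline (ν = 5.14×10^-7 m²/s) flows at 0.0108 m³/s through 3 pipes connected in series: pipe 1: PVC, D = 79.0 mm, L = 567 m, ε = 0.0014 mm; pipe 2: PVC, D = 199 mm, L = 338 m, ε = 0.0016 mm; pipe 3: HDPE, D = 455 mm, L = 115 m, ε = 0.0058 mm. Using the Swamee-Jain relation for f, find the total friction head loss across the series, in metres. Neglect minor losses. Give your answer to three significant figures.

H ≈ 25.5 m

Pipe 1: V = 2.203 m/s, Re = 3.39×10^5, ε/D = 1.77×10^-5, f = 0.01428, h_1 = f(L/D)V²/2g = 25.35 m
Pipe 2: V = 0.3472 m/s, Re = 1.34×10^5, ε/D = 8.04×10^-6, f = 0.01687, h_2 = f(L/D)V²/2g = 0.1760 m
Pipe 3: V = 0.06642 m/s, Re = 5.88×10^4, ε/D = 1.27×10^-5, f = 0.02008, h_3 = f(L/D)V²/2g = 0.001141 m
Series → Q common, losses add: H = Σh = 25.53 m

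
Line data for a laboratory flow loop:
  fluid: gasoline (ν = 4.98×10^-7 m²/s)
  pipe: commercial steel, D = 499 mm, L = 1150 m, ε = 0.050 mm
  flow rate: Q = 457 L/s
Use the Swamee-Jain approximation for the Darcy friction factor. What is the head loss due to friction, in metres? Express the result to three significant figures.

V = 4Q/(πD²) = 4·0.457/(π·0.499²) = 2.337 m/s
Re = VD/ν = 2.337·0.499/4.98×10^-7 = 2.34×10^6 → turbulent
ε/D = 0.050/499 = 1.00×10^-4
Swamee-Jain: f = 0.01278
h_f = f(L/D)V²/(2g) = 0.01278·(1150/0.499)·2.337²/(2·9.81) = 8.195 m

h_f ≈ 8.19 m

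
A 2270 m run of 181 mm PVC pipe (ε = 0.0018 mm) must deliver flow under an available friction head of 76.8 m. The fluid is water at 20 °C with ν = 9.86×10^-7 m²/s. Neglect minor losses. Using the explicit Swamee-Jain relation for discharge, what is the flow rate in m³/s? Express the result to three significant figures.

Q ≈ 0.0780 m³/s

Swamee-Jain (Type II): Q = -0.965·√(gD⁵h_f/L)·ln[ε/(3.7D) + √(3.17ν²L/(gD³h_f))]
√(gD⁵h_f/L) = √(9.81·0.181⁵·76.8/2270) = 0.008030
ε/(3.7D) = 2.69×10^-6; √(3.17ν²L/(gD³h_f)) = 3.96×10^-5
Q = -0.965·0.008030·ln(4.226×10^-5) = 0.07804 m³/s
Check: V = 3.03 m/s, Re = 5.57×10^5, f = 0.01301, h_f = 76.5 m ≈ 76.8 m ✓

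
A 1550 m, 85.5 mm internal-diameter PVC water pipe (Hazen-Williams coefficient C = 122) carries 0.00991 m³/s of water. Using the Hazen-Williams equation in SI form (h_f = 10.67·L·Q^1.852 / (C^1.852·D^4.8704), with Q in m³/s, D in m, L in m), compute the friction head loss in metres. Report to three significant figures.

h_f ≈ 70.0 m

h_f = 10.67·1550·0.00991^1.852 / (122^1.852·0.0855^4.8704) = 69.99 m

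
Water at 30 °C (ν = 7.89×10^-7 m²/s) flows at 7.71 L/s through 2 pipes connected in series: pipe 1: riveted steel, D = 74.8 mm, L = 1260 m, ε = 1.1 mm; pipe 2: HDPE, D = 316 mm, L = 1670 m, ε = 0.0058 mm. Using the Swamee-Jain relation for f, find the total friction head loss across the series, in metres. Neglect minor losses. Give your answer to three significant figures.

Pipe 1: V = 1.755 m/s, Re = 1.66×10^5, ε/D = 0.0147, f = 0.04383, h_1 = f(L/D)V²/2g = 115.8 m
Pipe 2: V = 0.09831 m/s, Re = 3.94×10^4, ε/D = 1.84×10^-5, f = 0.02199, h_2 = f(L/D)V²/2g = 0.05725 m
Series → Q common, losses add: H = Σh = 115.9 m

H ≈ 116 m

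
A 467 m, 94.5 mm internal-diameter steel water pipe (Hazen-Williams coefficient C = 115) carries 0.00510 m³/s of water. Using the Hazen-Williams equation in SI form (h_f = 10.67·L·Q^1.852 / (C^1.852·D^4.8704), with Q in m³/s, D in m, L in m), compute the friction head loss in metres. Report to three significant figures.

h_f = 10.67·467·0.00510^1.852 / (115^1.852·0.0945^4.8704) = 4.222 m

h_f ≈ 4.22 m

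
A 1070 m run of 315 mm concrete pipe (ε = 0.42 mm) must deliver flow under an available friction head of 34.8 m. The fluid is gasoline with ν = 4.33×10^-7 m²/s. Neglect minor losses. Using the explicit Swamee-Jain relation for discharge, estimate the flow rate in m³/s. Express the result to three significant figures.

Q ≈ 0.240 m³/s

Swamee-Jain (Type II): Q = -0.965·√(gD⁵h_f/L)·ln[ε/(3.7D) + √(3.17ν²L/(gD³h_f))]
√(gD⁵h_f/L) = √(9.81·0.315⁵·34.8/1070) = 0.03146
ε/(3.7D) = 3.60×10^-4; √(3.17ν²L/(gD³h_f)) = 7.72×10^-6
Q = -0.965·0.03146·ln(3.681×10^-4) = 0.2400 m³/s
Check: V = 3.08 m/s, Re = 2.24×10^6, f = 0.02125, h_f = 34.9 m ≈ 34.8 m ✓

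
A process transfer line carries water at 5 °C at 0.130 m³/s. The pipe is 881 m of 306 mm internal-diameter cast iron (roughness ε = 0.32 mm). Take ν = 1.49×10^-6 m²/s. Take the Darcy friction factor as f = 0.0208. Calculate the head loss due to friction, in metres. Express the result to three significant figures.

h_f ≈ 9.54 m

V = 4Q/(πD²) = 4·0.130/(π·0.306²) = 1.768 m/s
h_f = f(L/D)V²/(2g) = 0.02080·(881/0.306)·1.768²/(2·9.81) = 9.538 m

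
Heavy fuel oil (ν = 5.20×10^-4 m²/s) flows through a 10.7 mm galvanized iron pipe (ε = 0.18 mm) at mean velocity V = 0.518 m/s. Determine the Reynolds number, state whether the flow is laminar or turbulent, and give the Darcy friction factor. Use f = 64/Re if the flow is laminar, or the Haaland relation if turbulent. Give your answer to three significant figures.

Re = VD/ν = 0.5180·0.0107/5.20×10^-4 = 10.7
Re < 2300 → laminar → f = 64/Re = 6.004

Re ≈ 10.7; laminar; f = 64/Re ≈ 6.00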